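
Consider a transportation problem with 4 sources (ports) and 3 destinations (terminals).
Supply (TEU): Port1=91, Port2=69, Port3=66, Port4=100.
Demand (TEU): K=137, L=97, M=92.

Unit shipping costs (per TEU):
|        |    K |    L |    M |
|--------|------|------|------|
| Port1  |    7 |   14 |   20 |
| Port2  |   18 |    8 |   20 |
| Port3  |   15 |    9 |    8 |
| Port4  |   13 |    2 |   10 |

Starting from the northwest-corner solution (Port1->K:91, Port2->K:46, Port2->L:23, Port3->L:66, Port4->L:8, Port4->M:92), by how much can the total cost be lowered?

Current plan cost = 91·7 + 46·18 + 23·8 + 66·9 + 8·2 + 92·10 = 3179.
Optimal plan:
  Port1->K: 91 × 7 = 637
  Port2->K: 46 × 18 = 828
  Port2->L: 23 × 8 = 184
  Port3->M: 66 × 8 = 528
  Port4->L: 74 × 2 = 148
  Port4->M: 26 × 10 = 260
Optimal cost = 2585.
Saving = 3179 − 2585 = 594.

594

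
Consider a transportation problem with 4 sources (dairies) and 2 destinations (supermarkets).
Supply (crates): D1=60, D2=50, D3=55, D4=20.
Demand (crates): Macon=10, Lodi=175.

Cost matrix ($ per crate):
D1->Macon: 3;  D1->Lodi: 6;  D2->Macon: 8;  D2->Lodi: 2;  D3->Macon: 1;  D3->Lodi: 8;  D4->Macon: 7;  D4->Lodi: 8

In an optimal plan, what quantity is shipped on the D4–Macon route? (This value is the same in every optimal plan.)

Solving gives:
  D1–Lodi: 60 crates
  D2–Lodi: 50 crates
  D3–Macon: 10 crates
  D3–Lodi: 45 crates
  D4–Lodi: 20 crates
Total cost = $990.
The route D4→Macon is not used.

0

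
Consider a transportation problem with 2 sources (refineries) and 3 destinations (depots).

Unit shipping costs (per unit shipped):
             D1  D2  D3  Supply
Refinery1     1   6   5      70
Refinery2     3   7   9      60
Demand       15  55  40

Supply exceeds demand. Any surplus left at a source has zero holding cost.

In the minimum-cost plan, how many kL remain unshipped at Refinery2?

An optimal plan:
  Refinery1→D1: 15 kL
  Refinery1→D2: 15 kL
  Refinery1→D3: 40 kL
  Refinery2→D2: 40 kL
Total cost = 585.
Refinery2 ships 40 of its 60, leaving 20.

20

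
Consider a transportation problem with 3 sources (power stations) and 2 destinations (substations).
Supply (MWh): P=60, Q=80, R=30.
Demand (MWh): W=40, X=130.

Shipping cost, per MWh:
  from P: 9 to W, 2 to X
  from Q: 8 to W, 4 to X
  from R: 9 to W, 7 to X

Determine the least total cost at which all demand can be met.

One minimum-cost allocation:
  P->X: 60 × 2 = 120
  Q->W: 10 × 8 = 80
  Q->X: 70 × 4 = 280
  R->W: 30 × 9 = 270
Total = 120 + 80 + 280 + 270 = 750.

750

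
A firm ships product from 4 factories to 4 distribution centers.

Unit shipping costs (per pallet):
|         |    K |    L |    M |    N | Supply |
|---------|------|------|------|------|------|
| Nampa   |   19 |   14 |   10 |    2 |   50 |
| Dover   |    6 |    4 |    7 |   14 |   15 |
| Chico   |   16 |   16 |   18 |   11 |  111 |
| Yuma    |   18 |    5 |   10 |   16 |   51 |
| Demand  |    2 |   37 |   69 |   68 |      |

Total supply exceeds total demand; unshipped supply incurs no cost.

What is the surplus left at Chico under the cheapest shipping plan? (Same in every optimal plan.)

51

Minimum-cost shipments:
  Nampa→N: 50 × 2 = 100
  Dover→M: 15 × 7 = 105
  Chico→K: 2 × 16 = 32
  Chico→M: 40 × 18 = 720
  Chico→N: 18 × 11 = 198
  Yuma→L: 37 × 5 = 185
  Yuma→M: 14 × 10 = 140
Total cost = 1480.
Chico ships 60 of its 111, leaving 51.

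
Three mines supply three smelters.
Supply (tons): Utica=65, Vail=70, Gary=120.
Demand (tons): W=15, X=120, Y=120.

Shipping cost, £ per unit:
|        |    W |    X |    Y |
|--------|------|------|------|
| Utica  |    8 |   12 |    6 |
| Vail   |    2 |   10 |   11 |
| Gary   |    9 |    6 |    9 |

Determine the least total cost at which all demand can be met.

An optimal shipping plan:
  Utica→Y: 65 × £6 = £390
  Vail→W: 15 × £2 = £30
  Vail→Y: 55 × £11 = £605
  Gary→X: 120 × £6 = £720
Total = 390 + 30 + 605 + 720 = £1745.

1745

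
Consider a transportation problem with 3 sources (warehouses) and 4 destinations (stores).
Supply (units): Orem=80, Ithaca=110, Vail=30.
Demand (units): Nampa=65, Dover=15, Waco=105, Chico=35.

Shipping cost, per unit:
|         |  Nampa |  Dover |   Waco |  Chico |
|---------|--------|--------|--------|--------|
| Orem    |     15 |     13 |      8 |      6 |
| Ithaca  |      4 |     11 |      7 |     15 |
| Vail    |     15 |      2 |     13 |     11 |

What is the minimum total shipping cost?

1370

One minimum-cost allocation:
  Orem->Waco: 45 units
  Orem->Chico: 35 units
  Ithaca->Nampa: 65 units
  Ithaca->Waco: 45 units
  Vail->Dover: 15 units
  Vail->Waco: 15 units
Total cost = 1370.
(Supply check: Orem ships 80; Ithaca ships 110; Vail ships 30.)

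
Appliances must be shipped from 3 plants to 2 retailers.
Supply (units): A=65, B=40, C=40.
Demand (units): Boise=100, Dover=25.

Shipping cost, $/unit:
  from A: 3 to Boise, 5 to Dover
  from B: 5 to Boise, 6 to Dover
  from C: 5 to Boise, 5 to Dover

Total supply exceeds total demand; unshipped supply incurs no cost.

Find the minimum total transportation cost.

One minimum-cost allocation:
  A–Boise: 65 × $3 = $195
  B–Boise: 20 × $5 = $100
  C–Boise: 15 × $5 = $75
  C–Dover: 25 × $5 = $125
Total = 195 + 100 + 75 + 125 = $495.

495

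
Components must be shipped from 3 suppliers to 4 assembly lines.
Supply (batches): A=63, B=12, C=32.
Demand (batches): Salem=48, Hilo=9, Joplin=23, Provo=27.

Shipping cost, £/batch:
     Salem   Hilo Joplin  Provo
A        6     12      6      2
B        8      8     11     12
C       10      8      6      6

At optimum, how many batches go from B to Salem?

The minimum-cost plan:
  A->Salem: 36 × £6 = £216
  A->Provo: 27 × £2 = £54
  B->Salem: 12 × £8 = £96
  C->Hilo: 9 × £8 = £72
  C->Joplin: 23 × £6 = £138
Total cost = £576.
So B→Salem carries 12 batches.

12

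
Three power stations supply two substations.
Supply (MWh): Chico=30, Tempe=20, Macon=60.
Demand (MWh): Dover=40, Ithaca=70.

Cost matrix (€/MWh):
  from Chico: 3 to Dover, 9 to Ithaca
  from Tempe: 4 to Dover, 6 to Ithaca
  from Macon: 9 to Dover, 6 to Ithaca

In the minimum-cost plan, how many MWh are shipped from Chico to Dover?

Solving gives:
  Chico–Dover: 30 × €3 = €90
  Tempe–Dover: 10 × €4 = €40
  Tempe–Ithaca: 10 × €6 = €60
  Macon–Ithaca: 60 × €6 = €360
Total cost = €550.
So Chico→Dover carries 30 MWh.

30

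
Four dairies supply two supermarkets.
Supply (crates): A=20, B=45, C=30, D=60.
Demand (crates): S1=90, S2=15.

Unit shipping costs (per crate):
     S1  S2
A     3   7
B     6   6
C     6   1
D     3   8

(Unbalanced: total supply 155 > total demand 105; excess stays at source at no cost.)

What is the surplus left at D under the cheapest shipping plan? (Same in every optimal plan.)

An optimal plan:
  A–S1: 20 × 3 = 60
  C–S1: 10 × 6 = 60
  C–S2: 15 × 1 = 15
  D–S1: 60 × 3 = 180
Total cost = 315.
D ships 60 of its 60, leaving 0.

0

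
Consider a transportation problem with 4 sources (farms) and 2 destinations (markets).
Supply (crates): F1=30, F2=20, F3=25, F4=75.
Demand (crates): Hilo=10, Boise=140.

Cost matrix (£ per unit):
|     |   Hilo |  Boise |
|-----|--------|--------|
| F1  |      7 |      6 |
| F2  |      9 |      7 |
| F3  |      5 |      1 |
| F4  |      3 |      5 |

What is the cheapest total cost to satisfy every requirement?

700

An optimal shipping plan:
  F1→Boise: 30 × £6 = £180
  F2→Boise: 20 × £7 = £140
  F3→Boise: 25 × £1 = £25
  F4→Hilo: 10 × £3 = £30
  F4→Boise: 65 × £5 = £325
Total = 180 + 140 + 25 + 30 + 325 = £700.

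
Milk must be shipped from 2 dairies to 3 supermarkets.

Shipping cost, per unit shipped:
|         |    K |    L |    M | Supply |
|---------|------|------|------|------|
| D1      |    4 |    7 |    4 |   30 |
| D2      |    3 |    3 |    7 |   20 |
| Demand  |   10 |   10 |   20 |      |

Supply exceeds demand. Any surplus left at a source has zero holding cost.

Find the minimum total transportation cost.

Optimal allocation:
  D1->M: 20 × 4 = 80
  D2->K: 10 × 3 = 30
  D2->L: 10 × 3 = 30
Total = 80 + 30 + 30 = 140.

140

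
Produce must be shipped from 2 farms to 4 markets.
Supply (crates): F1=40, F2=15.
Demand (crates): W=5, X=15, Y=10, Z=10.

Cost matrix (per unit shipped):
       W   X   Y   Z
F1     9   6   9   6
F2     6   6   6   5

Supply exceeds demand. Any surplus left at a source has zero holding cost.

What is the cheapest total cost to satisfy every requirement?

One minimum-cost allocation:
  F1 to X: 15 × 6 = 90
  F1 to Z: 10 × 6 = 60
  F2 to W: 5 × 6 = 30
  F2 to Y: 10 × 6 = 60
Total = 90 + 60 + 30 + 60 = 240.

240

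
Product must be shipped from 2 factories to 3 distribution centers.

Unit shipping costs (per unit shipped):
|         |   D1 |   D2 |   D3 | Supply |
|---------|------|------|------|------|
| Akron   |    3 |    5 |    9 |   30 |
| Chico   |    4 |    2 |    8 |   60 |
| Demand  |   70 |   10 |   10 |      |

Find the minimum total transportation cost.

350

A cheapest plan:
  Akron→D1: 30 × 3 = 90
  Chico→D1: 40 × 4 = 160
  Chico→D2: 10 × 2 = 20
  Chico→D3: 10 × 8 = 80
Total = 90 + 160 + 20 + 80 = 350.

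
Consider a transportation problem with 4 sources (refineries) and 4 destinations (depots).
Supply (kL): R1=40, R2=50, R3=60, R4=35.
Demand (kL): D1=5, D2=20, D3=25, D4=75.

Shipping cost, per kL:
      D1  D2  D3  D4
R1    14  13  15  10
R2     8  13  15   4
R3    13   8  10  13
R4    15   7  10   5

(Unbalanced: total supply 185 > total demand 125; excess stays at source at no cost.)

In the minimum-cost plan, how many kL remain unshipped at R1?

An optimal plan:
  R2->D1: 5 × 8 = 40
  R2->D4: 45 × 4 = 180
  R3->D2: 15 × 8 = 120
  R3->D3: 25 × 10 = 250
  R4->D2: 5 × 7 = 35
  R4->D4: 30 × 5 = 150
Total cost = 775.
R1 ships 0 of its 40, leaving 40.

40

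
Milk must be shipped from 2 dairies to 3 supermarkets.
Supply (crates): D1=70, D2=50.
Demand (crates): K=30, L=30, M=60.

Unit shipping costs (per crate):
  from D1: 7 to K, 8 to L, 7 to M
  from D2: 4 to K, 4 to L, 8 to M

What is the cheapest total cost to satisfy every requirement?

690

An optimal shipping plan:
  D1–K: 10 × 7 = 70
  D1–M: 60 × 7 = 420
  D2–K: 20 × 4 = 80
  D2–L: 30 × 4 = 120
Total = 70 + 420 + 80 + 120 = 690.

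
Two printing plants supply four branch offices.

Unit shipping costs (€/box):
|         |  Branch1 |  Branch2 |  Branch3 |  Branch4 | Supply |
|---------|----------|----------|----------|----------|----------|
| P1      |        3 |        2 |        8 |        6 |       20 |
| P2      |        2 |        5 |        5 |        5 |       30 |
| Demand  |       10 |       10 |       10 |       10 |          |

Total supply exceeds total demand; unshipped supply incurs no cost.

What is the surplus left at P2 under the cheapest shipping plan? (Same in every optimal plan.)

Minimum-cost shipments:
  P1–Branch2: 10 × €2 = €20
  P2–Branch1: 10 × €2 = €20
  P2–Branch3: 10 × €5 = €50
  P2–Branch4: 10 × €5 = €50
Total cost = €140.
P2 ships 30 of its 30, leaving 0.

0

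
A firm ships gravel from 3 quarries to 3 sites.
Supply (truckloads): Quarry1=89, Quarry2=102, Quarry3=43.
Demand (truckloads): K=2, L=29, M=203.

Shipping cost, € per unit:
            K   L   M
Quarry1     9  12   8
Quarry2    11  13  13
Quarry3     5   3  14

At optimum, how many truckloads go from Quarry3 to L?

Solving gives:
  Quarry1 to M: 89 truckloads
  Quarry2 to M: 102 truckloads
  Quarry3 to K: 2 truckloads
  Quarry3 to L: 29 truckloads
  Quarry3 to M: 12 truckloads
Total cost = €2303.
So Quarry3→L carries 29 truckloads.

29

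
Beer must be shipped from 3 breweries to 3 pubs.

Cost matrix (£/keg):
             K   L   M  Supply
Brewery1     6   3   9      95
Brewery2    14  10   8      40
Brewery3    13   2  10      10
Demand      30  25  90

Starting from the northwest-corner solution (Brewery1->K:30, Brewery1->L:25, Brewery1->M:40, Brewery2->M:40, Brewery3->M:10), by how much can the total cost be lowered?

20

Current plan cost = 30·6 + 25·3 + 40·9 + 40·8 + 10·10 = £1035.
Optimal plan:
  Brewery1->K: 30 kegs
  Brewery1->L: 15 kegs
  Brewery1->M: 50 kegs
  Brewery2->M: 40 kegs
  Brewery3->L: 10 kegs
Optimal cost = £1015.
Saving = 1035 − 1015 = £20.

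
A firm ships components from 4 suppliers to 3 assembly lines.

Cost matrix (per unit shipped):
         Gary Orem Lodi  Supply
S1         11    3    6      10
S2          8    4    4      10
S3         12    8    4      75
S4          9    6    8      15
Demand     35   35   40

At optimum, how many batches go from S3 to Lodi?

Optimal shipments:
  S1->Orem: 10 × 3 = 30
  S2->Orem: 10 × 4 = 40
  S3->Gary: 20 × 12 = 240
  S3->Orem: 15 × 8 = 120
  S3->Lodi: 40 × 4 = 160
  S4->Gary: 15 × 9 = 135
Total cost = 725.
So S3→Lodi carries 40 batches.

40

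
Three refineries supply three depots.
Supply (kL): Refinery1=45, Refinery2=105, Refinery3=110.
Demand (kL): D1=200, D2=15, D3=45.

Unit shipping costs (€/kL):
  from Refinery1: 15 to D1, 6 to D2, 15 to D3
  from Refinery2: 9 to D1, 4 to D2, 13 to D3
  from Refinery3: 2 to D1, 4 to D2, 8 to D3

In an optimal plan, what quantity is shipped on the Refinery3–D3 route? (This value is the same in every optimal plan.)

Optimal shipments:
  Refinery1->D3: 45 × €15 = €675
  Refinery2->D1: 90 × €9 = €810
  Refinery2->D2: 15 × €4 = €60
  Refinery3->D1: 110 × €2 = €220
Total cost = €1765.
The route Refinery3→D3 is not used.

0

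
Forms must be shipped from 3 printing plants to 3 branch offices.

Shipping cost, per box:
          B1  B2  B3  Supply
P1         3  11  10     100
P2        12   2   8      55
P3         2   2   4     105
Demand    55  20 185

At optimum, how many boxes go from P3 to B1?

0

Solving gives:
  P1→B1: 55 × 3 = 165
  P1→B3: 45 × 10 = 450
  P2→B2: 20 × 2 = 40
  P2→B3: 35 × 8 = 280
  P3→B3: 105 × 4 = 420
Total cost = 1355.
The route P3→B1 is not used.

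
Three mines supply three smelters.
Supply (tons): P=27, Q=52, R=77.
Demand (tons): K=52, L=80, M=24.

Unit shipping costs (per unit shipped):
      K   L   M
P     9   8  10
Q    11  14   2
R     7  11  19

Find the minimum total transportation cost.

1295

Optimal allocation:
  P->L: 27 tons
  Q->L: 28 tons
  Q->M: 24 tons
  R->K: 52 tons
  R->L: 25 tons
Total cost = 1295.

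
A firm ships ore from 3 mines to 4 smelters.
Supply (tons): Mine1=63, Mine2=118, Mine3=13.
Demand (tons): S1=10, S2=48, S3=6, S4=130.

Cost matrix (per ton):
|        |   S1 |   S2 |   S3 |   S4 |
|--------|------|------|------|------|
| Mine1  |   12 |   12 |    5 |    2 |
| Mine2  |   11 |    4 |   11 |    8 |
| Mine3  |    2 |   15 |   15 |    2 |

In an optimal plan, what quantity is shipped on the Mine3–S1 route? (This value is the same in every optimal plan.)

Optimal shipments:
  Mine1–S4: 63 tons
  Mine2–S2: 48 tons
  Mine2–S3: 6 tons
  Mine2–S4: 64 tons
  Mine3–S1: 10 tons
  Mine3–S4: 3 tons
Total cost = 922.
So Mine3→S1 carries 10 tons.

10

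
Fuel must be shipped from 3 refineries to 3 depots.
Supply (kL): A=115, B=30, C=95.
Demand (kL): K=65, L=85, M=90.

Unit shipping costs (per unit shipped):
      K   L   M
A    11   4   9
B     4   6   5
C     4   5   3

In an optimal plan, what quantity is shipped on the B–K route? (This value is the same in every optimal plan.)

Optimal shipments:
  A to L: 85 kL
  A to M: 30 kL
  B to K: 30 kL
  C to K: 35 kL
  C to M: 60 kL
Total cost = 1050.
So B→K carries 30 kL.

30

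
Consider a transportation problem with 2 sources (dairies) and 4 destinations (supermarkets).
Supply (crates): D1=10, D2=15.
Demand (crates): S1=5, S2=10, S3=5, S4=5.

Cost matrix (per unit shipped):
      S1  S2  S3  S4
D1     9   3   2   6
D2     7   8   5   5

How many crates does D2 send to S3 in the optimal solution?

Solving gives:
  D1 to S2: 10 × 3 = 30
  D2 to S1: 5 × 7 = 35
  D2 to S3: 5 × 5 = 25
  D2 to S4: 5 × 5 = 25
Total cost = 115.
So D2→S3 carries 5 crates.

5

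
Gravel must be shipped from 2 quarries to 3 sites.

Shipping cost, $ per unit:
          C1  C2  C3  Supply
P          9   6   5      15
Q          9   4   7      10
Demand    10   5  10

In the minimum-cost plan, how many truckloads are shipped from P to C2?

The minimum-cost plan:
  P→C1: 5 × $9 = $45
  P→C3: 10 × $5 = $50
  Q→C1: 5 × $9 = $45
  Q→C2: 5 × $4 = $20
Total cost = $160.
The route P→C2 is not used.

0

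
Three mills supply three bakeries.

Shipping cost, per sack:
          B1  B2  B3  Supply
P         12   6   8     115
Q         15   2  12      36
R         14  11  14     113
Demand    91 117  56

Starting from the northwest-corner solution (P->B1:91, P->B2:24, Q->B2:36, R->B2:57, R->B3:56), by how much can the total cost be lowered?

Current plan cost = 91·12 + 24·6 + 36·2 + 57·11 + 56·14 = 2719.
Optimal plan:
  P to B2: 59 × 6 = 354
  P to B3: 56 × 8 = 448
  Q to B2: 36 × 2 = 72
  R to B1: 91 × 14 = 1274
  R to B2: 22 × 11 = 242
Optimal cost = 2390.
Saving = 2719 − 2390 = 329.

329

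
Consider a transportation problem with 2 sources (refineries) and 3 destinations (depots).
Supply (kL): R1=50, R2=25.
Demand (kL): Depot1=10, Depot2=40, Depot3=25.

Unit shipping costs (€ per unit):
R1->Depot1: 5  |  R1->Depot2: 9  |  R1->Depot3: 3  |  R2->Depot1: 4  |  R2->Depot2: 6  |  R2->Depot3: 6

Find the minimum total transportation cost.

A cheapest plan:
  R1 to Depot1: 10 kL
  R1 to Depot2: 15 kL
  R1 to Depot3: 25 kL
  R2 to Depot2: 25 kL
Total cost = €410.

410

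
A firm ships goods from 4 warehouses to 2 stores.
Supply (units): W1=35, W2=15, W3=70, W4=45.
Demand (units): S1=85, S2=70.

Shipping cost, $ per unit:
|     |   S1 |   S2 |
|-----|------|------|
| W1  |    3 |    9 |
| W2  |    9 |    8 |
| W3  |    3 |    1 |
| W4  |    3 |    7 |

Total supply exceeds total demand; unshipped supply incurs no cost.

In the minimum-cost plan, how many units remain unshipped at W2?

Minimum-cost shipments:
  W1->S1: 35 units
  W2->S1: 5 units
  W3->S2: 70 units
  W4->S1: 45 units
Total cost = $355.
W2 ships 5 of its 15, leaving 10.

10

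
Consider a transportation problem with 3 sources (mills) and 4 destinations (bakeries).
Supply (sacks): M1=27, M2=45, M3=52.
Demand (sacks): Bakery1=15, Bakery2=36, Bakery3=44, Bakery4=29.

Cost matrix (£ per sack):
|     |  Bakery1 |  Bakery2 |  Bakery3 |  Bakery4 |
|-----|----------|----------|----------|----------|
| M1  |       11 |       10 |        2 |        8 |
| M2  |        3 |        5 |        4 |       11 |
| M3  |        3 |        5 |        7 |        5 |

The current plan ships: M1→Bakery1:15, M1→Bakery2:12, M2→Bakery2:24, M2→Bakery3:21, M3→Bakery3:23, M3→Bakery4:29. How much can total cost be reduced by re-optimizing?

303

Current plan cost = 15·11 + 12·10 + 24·5 + 21·4 + 23·7 + 29·5 = £795.
Optimal plan:
  M1→Bakery3: 27 × £2 = £54
  M2→Bakery2: 28 × £5 = £140
  M2→Bakery3: 17 × £4 = £68
  M3→Bakery1: 15 × £3 = £45
  M3→Bakery2: 8 × £5 = £40
  M3→Bakery4: 29 × £5 = £145
Optimal cost = £492.
Saving = 795 − 492 = £303.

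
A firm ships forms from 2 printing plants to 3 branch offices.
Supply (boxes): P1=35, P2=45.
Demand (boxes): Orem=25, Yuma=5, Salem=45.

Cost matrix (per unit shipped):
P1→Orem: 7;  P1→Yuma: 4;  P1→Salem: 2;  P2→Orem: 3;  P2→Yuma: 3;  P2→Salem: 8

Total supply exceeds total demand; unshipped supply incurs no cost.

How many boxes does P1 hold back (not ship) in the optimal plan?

Minimum-cost shipments:
  P1–Salem: 35 × 2 = 70
  P2–Orem: 25 × 3 = 75
  P2–Yuma: 5 × 3 = 15
  P2–Salem: 10 × 8 = 80
Total cost = 240.
P1 ships 35 of its 35, leaving 0.

0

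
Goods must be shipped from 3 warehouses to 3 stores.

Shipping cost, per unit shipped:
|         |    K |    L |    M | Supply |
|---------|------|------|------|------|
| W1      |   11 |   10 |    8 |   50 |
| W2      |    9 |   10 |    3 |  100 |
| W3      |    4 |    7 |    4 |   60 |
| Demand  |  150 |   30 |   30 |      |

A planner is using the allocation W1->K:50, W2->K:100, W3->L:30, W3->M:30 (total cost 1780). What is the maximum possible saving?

300

Current plan cost = 50·11 + 100·9 + 30·7 + 30·4 = 1780.
Optimal plan:
  W1->K: 20 × 11 = 220
  W1->L: 30 × 10 = 300
  W2->K: 70 × 9 = 630
  W2->M: 30 × 3 = 90
  W3->K: 60 × 4 = 240
Optimal cost = 1480.
Saving = 1780 − 1480 = 300.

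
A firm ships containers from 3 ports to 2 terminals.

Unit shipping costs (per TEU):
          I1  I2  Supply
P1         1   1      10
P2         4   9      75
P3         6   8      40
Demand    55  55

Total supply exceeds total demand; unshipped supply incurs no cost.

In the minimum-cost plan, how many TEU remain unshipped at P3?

Minimum-cost shipments:
  P1->I2: 10 × 1 = 10
  P2->I1: 55 × 4 = 220
  P2->I2: 5 × 9 = 45
  P3->I2: 40 × 8 = 320
Total cost = 595.
P3 ships 40 of its 40, leaving 0.

0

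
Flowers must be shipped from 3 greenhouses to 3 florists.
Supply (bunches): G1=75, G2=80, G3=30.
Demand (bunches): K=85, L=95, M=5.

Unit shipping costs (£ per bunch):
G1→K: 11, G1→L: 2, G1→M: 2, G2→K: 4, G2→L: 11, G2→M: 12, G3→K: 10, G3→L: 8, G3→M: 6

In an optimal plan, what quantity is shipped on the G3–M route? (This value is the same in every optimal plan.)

Solving gives:
  G1 to L: 75 × £2 = £150
  G2 to K: 80 × £4 = £320
  G3 to K: 5 × £10 = £50
  G3 to L: 20 × £8 = £160
  G3 to M: 5 × £6 = £30
Total cost = £710.
So G3→M carries 5 bunches.

5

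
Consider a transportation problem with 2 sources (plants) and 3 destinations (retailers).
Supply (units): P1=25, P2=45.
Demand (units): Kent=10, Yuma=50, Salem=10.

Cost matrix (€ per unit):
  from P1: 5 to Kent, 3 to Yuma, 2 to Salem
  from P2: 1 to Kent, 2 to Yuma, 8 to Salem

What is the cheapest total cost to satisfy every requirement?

A cheapest plan:
  P1→Yuma: 15 × €3 = €45
  P1→Salem: 10 × €2 = €20
  P2→Kent: 10 × €1 = €10
  P2→Yuma: 35 × €2 = €70
Total = 45 + 20 + 10 + 70 = €145.
(Supply check: P1 ships 25; P2 ships 45.)

145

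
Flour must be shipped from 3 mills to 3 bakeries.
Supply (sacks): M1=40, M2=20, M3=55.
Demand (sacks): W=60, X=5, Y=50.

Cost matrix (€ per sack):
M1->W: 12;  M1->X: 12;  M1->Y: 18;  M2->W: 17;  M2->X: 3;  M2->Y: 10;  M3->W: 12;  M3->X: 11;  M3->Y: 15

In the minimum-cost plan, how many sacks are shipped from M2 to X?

Optimal shipments:
  M1 to W: 40 × €12 = €480
  M2 to X: 5 × €3 = €15
  M2 to Y: 15 × €10 = €150
  M3 to W: 20 × €12 = €240
  M3 to Y: 35 × €15 = €525
Total cost = €1410.
So M2→X carries 5 sacks.

5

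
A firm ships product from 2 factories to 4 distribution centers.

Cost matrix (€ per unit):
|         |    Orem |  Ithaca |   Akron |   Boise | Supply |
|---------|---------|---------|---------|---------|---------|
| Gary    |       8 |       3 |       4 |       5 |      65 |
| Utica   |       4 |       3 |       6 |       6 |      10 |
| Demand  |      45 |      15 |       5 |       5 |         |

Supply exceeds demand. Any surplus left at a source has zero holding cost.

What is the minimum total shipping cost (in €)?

One minimum-cost allocation:
  Gary–Orem: 35 × €8 = €280
  Gary–Ithaca: 15 × €3 = €45
  Gary–Akron: 5 × €4 = €20
  Gary–Boise: 5 × €5 = €25
  Utica–Orem: 10 × €4 = €40
Total = 280 + 45 + 20 + 25 + 40 = €410.

410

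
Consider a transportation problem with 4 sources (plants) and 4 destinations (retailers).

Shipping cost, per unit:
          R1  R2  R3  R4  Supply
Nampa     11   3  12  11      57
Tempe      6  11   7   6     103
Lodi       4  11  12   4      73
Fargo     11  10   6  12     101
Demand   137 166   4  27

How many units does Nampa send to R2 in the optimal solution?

Solving gives:
  Nampa->R2: 57 units
  Tempe->R1: 64 units
  Tempe->R2: 12 units
  Tempe->R4: 27 units
  Lodi->R1: 73 units
  Fargo->R2: 97 units
  Fargo->R3: 4 units
Total cost = 2135.
So Nampa→R2 carries 57 units.

57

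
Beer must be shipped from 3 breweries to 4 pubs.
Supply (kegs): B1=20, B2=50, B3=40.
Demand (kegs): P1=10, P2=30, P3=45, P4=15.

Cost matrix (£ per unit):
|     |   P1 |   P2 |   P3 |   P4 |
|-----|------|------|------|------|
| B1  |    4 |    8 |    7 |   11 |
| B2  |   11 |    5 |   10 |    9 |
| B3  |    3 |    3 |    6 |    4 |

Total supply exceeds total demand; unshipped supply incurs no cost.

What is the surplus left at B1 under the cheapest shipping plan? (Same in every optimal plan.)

0

An optimal plan:
  B1→P3: 20 × £7 = £140
  B2→P2: 30 × £5 = £150
  B2→P3: 10 × £10 = £100
  B3→P1: 10 × £3 = £30
  B3→P3: 15 × £6 = £90
  B3→P4: 15 × £4 = £60
Total cost = £570.
B1 ships 20 of its 20, leaving 0.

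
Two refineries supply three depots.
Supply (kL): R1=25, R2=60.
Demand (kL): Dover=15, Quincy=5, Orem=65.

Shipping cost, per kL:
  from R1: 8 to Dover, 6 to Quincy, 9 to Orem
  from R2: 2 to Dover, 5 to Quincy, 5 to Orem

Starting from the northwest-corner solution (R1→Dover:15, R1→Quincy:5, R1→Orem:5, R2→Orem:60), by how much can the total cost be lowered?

30

Current plan cost = 15·8 + 5·6 + 5·9 + 60·5 = 495.
Optimal plan:
  R1→Quincy: 5 × 6 = 30
  R1→Orem: 20 × 9 = 180
  R2→Dover: 15 × 2 = 30
  R2→Orem: 45 × 5 = 225
Optimal cost = 465.
Saving = 495 − 465 = 30.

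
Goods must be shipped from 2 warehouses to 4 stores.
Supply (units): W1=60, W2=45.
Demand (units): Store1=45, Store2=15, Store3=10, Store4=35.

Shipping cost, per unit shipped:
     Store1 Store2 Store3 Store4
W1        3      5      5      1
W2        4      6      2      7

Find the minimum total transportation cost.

300

A cheapest plan:
  W1->Store1: 25 × 3 = 75
  W1->Store4: 35 × 1 = 35
  W2->Store1: 20 × 4 = 80
  W2->Store2: 15 × 6 = 90
  W2->Store3: 10 × 2 = 20
Total = 75 + 35 + 80 + 90 + 20 = 300.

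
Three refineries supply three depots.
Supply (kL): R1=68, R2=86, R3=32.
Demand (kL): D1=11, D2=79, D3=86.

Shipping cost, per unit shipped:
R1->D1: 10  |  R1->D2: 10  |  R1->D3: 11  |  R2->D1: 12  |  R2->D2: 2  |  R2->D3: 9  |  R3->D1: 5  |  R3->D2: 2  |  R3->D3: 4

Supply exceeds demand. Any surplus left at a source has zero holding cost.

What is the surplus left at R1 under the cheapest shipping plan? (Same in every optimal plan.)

An optimal plan:
  R1->D1: 11 × 10 = 110
  R1->D3: 47 × 11 = 517
  R2->D2: 79 × 2 = 158
  R2->D3: 7 × 9 = 63
  R3->D3: 32 × 4 = 128
Total cost = 976.
R1 ships 58 of its 68, leaving 10.

10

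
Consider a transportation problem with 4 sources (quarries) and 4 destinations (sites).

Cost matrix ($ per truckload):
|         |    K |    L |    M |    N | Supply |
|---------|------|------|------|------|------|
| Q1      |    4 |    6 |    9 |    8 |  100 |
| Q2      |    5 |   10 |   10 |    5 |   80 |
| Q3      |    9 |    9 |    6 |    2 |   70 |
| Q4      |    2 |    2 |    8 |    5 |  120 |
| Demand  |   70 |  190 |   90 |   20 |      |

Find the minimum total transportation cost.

1700

Optimal allocation:
  Q1 to K: 10 × $4 = $40
  Q1 to L: 70 × $6 = $420
  Q1 to M: 20 × $9 = $180
  Q2 to K: 60 × $5 = $300
  Q2 to N: 20 × $5 = $100
  Q3 to M: 70 × $6 = $420
  Q4 to L: 120 × $2 = $240
Total = 40 + 420 + 180 + 300 + 100 + 420 + 240 = $1700.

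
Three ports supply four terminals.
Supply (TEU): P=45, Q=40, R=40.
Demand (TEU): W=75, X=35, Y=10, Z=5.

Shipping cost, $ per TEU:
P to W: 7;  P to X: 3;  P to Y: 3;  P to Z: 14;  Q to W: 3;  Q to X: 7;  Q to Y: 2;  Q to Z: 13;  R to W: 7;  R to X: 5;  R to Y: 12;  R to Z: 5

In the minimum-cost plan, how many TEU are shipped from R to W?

35

Solving gives:
  P->X: 35 × $3 = $105
  P->Y: 10 × $3 = $30
  Q->W: 40 × $3 = $120
  R->W: 35 × $7 = $245
  R->Z: 5 × $5 = $25
Total cost = $525.
So R→W carries 35 TEU.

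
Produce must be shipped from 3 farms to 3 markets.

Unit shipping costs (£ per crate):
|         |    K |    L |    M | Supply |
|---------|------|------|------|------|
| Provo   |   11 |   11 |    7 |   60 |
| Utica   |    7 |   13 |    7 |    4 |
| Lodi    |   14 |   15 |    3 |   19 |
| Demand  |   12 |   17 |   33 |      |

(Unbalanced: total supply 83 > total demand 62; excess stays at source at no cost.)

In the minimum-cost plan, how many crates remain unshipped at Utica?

An optimal plan:
  Provo→K: 8 × £11 = £88
  Provo→L: 17 × £11 = £187
  Provo→M: 14 × £7 = £98
  Utica→K: 4 × £7 = £28
  Lodi→M: 19 × £3 = £57
Total cost = £458.
Utica ships 4 of its 4, leaving 0.

0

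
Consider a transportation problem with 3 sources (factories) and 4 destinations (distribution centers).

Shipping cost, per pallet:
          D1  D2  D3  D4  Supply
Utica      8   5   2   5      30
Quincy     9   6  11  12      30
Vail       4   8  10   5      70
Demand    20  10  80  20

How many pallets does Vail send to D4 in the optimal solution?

20

Optimal shipments:
  Utica to D3: 30 pallets
  Quincy to D2: 10 pallets
  Quincy to D3: 20 pallets
  Vail to D1: 20 pallets
  Vail to D3: 30 pallets
  Vail to D4: 20 pallets
Total cost = 820.
So Vail→D4 carries 20 pallets.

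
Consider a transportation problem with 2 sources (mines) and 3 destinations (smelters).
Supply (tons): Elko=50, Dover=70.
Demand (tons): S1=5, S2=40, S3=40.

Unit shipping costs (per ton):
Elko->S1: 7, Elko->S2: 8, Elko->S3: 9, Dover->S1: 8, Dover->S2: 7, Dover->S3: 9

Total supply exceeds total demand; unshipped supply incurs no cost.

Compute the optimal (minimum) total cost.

A cheapest plan:
  Elko->S1: 5 × 7 = 35
  Elko->S3: 40 × 9 = 360
  Dover->S2: 40 × 7 = 280
Total = 35 + 360 + 280 = 675.

675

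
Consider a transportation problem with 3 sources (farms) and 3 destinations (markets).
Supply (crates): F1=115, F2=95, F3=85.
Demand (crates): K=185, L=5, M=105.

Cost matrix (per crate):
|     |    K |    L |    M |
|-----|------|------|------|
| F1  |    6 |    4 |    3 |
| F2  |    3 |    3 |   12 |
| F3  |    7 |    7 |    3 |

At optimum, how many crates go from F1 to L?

5

The minimum-cost plan:
  F1->K: 90 × 6 = 540
  F1->L: 5 × 4 = 20
  F1->M: 20 × 3 = 60
  F2->K: 95 × 3 = 285
  F3->M: 85 × 3 = 255
Total cost = 1160.
So F1→L carries 5 crates.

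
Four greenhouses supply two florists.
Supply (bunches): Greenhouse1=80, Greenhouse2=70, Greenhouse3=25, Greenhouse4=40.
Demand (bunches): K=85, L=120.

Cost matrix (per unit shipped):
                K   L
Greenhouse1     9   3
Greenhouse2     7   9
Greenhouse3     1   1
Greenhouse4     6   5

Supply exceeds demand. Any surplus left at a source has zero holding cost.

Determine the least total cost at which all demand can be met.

885

One minimum-cost allocation:
  Greenhouse1→L: 80 × 3 = 240
  Greenhouse2→K: 60 × 7 = 420
  Greenhouse3→K: 25 × 1 = 25
  Greenhouse4→L: 40 × 5 = 200
Total = 240 + 420 + 25 + 200 = 885.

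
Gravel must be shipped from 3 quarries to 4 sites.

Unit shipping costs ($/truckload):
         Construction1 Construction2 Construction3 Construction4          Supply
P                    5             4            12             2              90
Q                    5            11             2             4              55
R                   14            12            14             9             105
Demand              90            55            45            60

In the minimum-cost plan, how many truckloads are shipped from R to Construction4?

The minimum-cost plan:
  P–Construction1: 80 truckloads
  P–Construction2: 10 truckloads
  Q–Construction1: 10 truckloads
  Q–Construction3: 45 truckloads
  R–Construction2: 45 truckloads
  R–Construction4: 60 truckloads
Total cost = $1660.
So R→Construction4 carries 60 truckloads.

60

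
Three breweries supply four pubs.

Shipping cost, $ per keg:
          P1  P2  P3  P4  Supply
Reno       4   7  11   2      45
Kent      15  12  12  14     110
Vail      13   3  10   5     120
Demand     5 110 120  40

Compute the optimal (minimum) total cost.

1850

A cheapest plan:
  Reno to P1: 5 × $4 = $20
  Reno to P4: 40 × $2 = $80
  Kent to P3: 110 × $12 = $1320
  Vail to P2: 110 × $3 = $330
  Vail to P3: 10 × $10 = $100
Total = 20 + 80 + 1320 + 330 + 100 = $1850.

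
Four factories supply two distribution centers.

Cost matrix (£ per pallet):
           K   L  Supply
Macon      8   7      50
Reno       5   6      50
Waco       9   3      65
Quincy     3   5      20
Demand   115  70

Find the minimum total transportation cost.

One minimum-cost allocation:
  Macon→K: 45 pallets
  Macon→L: 5 pallets
  Reno→K: 50 pallets
  Waco→L: 65 pallets
  Quincy→K: 20 pallets
Total cost = £900.
(Supply check: Macon ships 50; Reno ships 50; Waco ships 65; Quincy ships 20.)

900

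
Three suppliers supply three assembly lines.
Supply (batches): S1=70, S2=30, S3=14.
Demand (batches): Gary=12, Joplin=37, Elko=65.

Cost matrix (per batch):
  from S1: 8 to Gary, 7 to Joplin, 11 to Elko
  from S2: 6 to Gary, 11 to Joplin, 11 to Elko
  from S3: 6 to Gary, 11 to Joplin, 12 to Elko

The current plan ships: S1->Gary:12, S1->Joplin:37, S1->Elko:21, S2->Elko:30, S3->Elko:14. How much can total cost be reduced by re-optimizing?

Current plan cost = 12·8 + 37·7 + 21·11 + 30·11 + 14·12 = 1084.
Optimal plan:
  S1–Joplin: 37 × 7 = 259
  S1–Elko: 33 × 11 = 363
  S2–Elko: 30 × 11 = 330
  S3–Gary: 12 × 6 = 72
  S3–Elko: 2 × 12 = 24
Optimal cost = 1048.
Saving = 1084 − 1048 = 36.

36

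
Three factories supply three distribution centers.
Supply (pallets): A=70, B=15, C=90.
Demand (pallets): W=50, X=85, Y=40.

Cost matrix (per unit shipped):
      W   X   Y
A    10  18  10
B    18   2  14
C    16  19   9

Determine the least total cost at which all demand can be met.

A cheapest plan:
  A to W: 50 × 10 = 500
  A to X: 20 × 18 = 360
  B to X: 15 × 2 = 30
  C to X: 50 × 19 = 950
  C to Y: 40 × 9 = 360
Total = 500 + 360 + 30 + 950 + 360 = 2200.

2200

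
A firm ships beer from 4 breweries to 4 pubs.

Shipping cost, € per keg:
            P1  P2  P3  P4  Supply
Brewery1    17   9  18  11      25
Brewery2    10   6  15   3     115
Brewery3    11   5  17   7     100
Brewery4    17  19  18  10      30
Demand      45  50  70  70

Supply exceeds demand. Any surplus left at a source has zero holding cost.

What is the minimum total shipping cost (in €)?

2075

A cheapest plan:
  Brewery2 to P3: 45 × €15 = €675
  Brewery2 to P4: 70 × €3 = €210
  Brewery3 to P1: 45 × €11 = €495
  Brewery3 to P2: 50 × €5 = €250
  Brewery3 to P3: 5 × €17 = €85
  Brewery4 to P3: 20 × €18 = €360
Total = 675 + 210 + 495 + 250 + 85 + 360 = €2075.
(Supply check: Brewery1 ships 0; Brewery2 ships 115; Brewery3 ships 100; Brewery4 ships 20.)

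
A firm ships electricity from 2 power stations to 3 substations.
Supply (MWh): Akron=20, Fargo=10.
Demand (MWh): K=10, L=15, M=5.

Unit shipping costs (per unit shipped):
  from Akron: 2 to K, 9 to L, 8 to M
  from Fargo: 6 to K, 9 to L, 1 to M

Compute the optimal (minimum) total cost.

160

An optimal shipping plan:
  Akron–K: 10 MWh
  Akron–L: 10 MWh
  Fargo–L: 5 MWh
  Fargo–M: 5 MWh
Total cost = 160.
(Supply check: Akron ships 20; Fargo ships 10.)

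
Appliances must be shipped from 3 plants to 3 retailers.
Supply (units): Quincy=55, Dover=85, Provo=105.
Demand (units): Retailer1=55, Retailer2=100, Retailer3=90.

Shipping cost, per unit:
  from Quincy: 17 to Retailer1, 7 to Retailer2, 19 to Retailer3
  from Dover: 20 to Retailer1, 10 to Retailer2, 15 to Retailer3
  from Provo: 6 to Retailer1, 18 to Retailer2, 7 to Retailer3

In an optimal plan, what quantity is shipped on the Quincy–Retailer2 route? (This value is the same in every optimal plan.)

Optimal shipments:
  Quincy to Retailer2: 55 × 7 = 385
  Dover to Retailer2: 45 × 10 = 450
  Dover to Retailer3: 40 × 15 = 600
  Provo to Retailer1: 55 × 6 = 330
  Provo to Retailer3: 50 × 7 = 350
Total cost = 2115.
So Quincy→Retailer2 carries 55 units.

55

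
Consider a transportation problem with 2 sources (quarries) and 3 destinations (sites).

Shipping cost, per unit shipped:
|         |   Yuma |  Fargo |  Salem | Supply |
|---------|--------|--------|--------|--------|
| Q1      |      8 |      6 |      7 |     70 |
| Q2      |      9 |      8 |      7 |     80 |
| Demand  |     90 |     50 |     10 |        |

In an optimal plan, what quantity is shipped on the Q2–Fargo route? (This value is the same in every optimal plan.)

Solving gives:
  Q1 to Yuma: 20 truckloads
  Q1 to Fargo: 50 truckloads
  Q2 to Yuma: 70 truckloads
  Q2 to Salem: 10 truckloads
Total cost = 1160.
The route Q2→Fargo is not used.

0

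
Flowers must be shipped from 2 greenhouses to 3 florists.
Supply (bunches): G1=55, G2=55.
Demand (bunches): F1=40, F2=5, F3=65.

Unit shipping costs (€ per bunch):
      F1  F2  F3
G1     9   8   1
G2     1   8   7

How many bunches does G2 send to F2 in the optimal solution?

Solving gives:
  G1 to F3: 55 × €1 = €55
  G2 to F1: 40 × €1 = €40
  G2 to F2: 5 × €8 = €40
  G2 to F3: 10 × €7 = €70
Total cost = €205.
So G2→F2 carries 5 bunches.

5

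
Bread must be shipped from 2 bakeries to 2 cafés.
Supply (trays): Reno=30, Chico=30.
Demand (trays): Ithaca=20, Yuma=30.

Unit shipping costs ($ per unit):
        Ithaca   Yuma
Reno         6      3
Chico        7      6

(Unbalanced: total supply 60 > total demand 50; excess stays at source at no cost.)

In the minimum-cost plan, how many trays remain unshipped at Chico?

Minimum-cost shipments:
  Reno–Yuma: 30 × $3 = $90
  Chico–Ithaca: 20 × $7 = $140
Total cost = $230.
Chico ships 20 of its 30, leaving 10.

10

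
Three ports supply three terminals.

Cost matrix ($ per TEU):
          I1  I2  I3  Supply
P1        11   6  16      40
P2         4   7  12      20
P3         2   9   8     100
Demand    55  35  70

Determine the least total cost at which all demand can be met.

Optimal allocation:
  P1–I2: 35 × $6 = $210
  P1–I3: 5 × $16 = $80
  P2–I1: 20 × $4 = $80
  P3–I1: 35 × $2 = $70
  P3–I3: 65 × $8 = $520
Total = 210 + 80 + 80 + 70 + 520 = $960.

960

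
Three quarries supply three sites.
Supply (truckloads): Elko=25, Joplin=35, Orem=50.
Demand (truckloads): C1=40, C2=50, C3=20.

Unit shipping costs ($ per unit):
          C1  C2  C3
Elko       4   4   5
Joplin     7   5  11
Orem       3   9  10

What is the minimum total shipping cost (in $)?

505

One minimum-cost allocation:
  Elko to C2: 5 × $4 = $20
  Elko to C3: 20 × $5 = $100
  Joplin to C2: 35 × $5 = $175
  Orem to C1: 40 × $3 = $120
  Orem to C2: 10 × $9 = $90
Total = 20 + 100 + 175 + 120 + 90 = $505.
(Supply check: Elko ships 25; Joplin ships 35; Orem ships 50.)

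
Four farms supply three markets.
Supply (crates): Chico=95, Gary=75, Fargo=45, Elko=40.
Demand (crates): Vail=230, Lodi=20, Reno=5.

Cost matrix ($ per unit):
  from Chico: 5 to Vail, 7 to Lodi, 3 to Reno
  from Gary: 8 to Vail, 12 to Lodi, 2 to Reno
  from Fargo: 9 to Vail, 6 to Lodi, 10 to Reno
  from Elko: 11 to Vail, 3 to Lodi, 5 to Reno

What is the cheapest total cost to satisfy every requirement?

Optimal allocation:
  Chico→Vail: 95 × $5 = $475
  Gary→Vail: 75 × $8 = $600
  Fargo→Vail: 45 × $9 = $405
  Elko→Vail: 15 × $11 = $165
  Elko→Lodi: 20 × $3 = $60
  Elko→Reno: 5 × $5 = $25
Total = 475 + 600 + 405 + 165 + 60 + 25 = $1730.

1730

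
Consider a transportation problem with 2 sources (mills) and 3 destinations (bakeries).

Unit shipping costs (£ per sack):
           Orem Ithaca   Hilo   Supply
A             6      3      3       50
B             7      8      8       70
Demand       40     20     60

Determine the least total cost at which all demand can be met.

670

An optimal shipping plan:
  A to Ithaca: 20 sacks
  A to Hilo: 30 sacks
  B to Orem: 40 sacks
  B to Hilo: 30 sacks
Total cost = £670.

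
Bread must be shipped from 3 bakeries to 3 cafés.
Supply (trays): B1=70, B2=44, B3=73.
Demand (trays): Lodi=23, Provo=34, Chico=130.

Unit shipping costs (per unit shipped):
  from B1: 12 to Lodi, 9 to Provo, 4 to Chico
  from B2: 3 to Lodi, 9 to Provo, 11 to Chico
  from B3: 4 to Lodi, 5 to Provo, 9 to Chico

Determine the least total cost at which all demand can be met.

1101

Optimal allocation:
  B1->Chico: 70 × 4 = 280
  B2->Lodi: 23 × 3 = 69
  B2->Chico: 21 × 11 = 231
  B3->Provo: 34 × 5 = 170
  B3->Chico: 39 × 9 = 351
Total = 280 + 69 + 231 + 170 + 351 = 1101.
(Supply check: B1 ships 70; B2 ships 44; B3 ships 73.)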